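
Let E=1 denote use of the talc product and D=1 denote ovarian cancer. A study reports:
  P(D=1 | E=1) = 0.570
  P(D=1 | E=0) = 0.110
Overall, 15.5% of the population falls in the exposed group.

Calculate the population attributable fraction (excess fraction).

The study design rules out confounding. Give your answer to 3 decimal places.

Let p₁ = 0.57, p₀ = 0.11.
Overall risk P(Y=1) = π·p₁ + (1−π)·p₀ = 0.155×0.57 + 0.845×0.11 = 0.1813.
Under exogeneity, PAF = [P(Y=1) − p₀] / P(Y=1).
PAF = (0.1813 − 0.11) / 0.1813 ≈ 0.3933

PAF ≈ 0.393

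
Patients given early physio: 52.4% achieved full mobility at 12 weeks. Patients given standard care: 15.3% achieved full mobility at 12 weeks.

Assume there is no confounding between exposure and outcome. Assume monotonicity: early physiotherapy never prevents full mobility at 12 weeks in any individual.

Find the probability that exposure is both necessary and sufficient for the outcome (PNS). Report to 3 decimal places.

PNS ≈ 0.371

p₁ = 0.524, p₀ = 0.153.
Under exogeneity and monotonicity, PNS = p₁ − p₀.
PNS = 0.524 − 0.153 = 0.371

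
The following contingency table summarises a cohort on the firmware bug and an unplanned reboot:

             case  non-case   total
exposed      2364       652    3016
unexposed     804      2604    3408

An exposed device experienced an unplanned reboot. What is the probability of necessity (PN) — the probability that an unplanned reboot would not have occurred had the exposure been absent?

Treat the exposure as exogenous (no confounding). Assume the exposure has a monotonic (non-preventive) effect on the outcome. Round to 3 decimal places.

PN ≈ 0.699

p₁ = P(outcome | exposed) = 2364/3016 = 0.78382
p₀ = P(outcome | unexposed) = 804/3408 = 0.23592
Under exogeneity and monotonicity, PN = (p₁ − p₀)/p₁.
PN = (0.78382 − 0.23592) / 0.78382 ≈ 0.6990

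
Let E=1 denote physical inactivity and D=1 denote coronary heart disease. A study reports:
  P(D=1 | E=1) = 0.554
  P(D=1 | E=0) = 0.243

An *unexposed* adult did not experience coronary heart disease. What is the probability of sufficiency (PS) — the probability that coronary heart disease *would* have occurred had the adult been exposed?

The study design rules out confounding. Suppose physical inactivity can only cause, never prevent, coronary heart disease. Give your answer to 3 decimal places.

Let p₁ = 0.554, p₀ = 0.243.
Under exogeneity and monotonicity, PS = (p₁ − p₀) / (1 − p₀).
PS = (0.554 − 0.243) / (1 − 0.243) = 0.311 / 0.757 ≈ 0.4108

PS ≈ 0.411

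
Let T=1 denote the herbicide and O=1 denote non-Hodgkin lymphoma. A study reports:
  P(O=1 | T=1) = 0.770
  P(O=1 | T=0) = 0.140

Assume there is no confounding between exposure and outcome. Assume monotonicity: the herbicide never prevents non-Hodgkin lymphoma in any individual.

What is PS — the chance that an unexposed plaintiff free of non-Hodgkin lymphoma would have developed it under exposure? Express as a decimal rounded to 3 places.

Let p₁ = 0.77, p₀ = 0.14.
Under exogeneity and monotonicity, PS = (p₁ − p₀) / (1 − p₀).
PS = (0.77 − 0.14) / (1 − 0.14) = 0.63 / 0.86 ≈ 0.7326

PS ≈ 0.733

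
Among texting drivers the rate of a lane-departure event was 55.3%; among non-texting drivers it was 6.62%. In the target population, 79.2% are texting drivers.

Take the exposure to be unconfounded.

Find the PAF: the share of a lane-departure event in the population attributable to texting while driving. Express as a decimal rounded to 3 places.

p₁ = 0.553, p₀ = 0.0662.
Overall risk P(Y=1) = π·p₁ + (1−π)·p₀ = 0.792×0.553 + 0.208×0.0662 = 0.45175.
Under exogeneity, PAF = [P(Y=1) − p₀] / P(Y=1).
PAF = (0.45175 − 0.0662) / 0.45175 ≈ 0.8535

PAF ≈ 0.853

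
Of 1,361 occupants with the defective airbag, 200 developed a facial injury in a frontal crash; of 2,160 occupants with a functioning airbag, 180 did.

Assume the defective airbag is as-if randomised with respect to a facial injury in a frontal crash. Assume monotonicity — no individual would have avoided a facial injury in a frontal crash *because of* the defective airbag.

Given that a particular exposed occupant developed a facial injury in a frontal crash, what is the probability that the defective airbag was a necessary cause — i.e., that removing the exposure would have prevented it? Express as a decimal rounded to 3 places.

p₁ = P(outcome | exposed) = 200/1361 = 0.14695
p₀ = P(outcome | unexposed) = 180/2160 = 0.083333
Under exogeneity and monotonicity, PN = (p₁ − p₀) / p₁.
PN = (0.14695 − 0.083333) / 0.14695 = 0.063617 / 0.14695 ≈ 0.4329

PN ≈ 0.433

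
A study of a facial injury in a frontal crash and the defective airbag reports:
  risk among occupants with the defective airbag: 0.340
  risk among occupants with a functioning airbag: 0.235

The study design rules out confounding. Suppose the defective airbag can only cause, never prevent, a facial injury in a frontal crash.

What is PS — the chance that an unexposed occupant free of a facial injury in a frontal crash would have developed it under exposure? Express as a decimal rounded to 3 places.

Let p₁ = 0.34, p₀ = 0.235.
Under exogeneity and monotonicity, PS = (p₁ − p₀) / (1 − p₀).
PS = (0.34 − 0.235) / (1 − 0.235) = 0.105 / 0.765 ≈ 0.1373

PS ≈ 0.137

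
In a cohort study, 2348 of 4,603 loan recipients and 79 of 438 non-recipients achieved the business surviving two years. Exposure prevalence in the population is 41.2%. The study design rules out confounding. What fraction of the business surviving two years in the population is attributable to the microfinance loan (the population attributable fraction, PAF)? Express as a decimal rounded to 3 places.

PAF ≈ 0.430

p₁ = P(outcome | exposed) = 2348/4603 = 0.5101
p₀ = P(outcome | unexposed) = 79/438 = 0.18037
Overall risk P(Y=1) = π·p₁ + (1−π)·p₀ = 0.412×0.5101 + 0.588×0.18037 = 0.31622.
Under exogeneity, PAF = [P(Y=1) − p₀] / P(Y=1).
PAF = (0.31622 − 0.18037) / 0.31622 ≈ 0.4296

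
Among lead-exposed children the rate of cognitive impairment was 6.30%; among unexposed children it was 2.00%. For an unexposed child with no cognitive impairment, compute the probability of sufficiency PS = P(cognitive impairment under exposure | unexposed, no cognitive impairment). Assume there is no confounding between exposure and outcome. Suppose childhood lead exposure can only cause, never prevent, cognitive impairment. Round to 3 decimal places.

PS ≈ 0.044

p₁ = 0.063, p₀ = 0.02.
Under exogeneity and monotonicity, PS = (p₁ − p₀) / (1 − p₀).
PS = (0.063 − 0.02) / (1 − 0.02) = 0.043 / 0.98 ≈ 0.0439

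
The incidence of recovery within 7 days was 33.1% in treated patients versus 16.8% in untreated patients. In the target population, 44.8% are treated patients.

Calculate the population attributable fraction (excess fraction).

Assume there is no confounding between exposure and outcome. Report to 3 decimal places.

PAF ≈ 0.303

p₁ = 0.331, p₀ = 0.168.
Overall risk P(Y=1) = π·p₁ + (1−π)·p₀ = 0.448×0.331 + 0.552×0.168 = 0.24102.
Under exogeneity, PAF = [P(Y=1) − p₀] / P(Y=1).
PAF = (0.24102 − 0.168) / 0.24102 ≈ 0.3030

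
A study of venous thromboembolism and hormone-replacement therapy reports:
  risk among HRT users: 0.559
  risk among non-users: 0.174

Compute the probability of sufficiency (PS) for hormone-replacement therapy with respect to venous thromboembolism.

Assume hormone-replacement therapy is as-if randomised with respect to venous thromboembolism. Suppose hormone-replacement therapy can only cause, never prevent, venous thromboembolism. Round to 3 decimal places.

PS ≈ 0.466

Let p₁ = 0.559, p₀ = 0.174.
Under exogeneity and monotonicity, PS = (p₁ − p₀) / (1 − p₀).
PS = (0.559 − 0.174) / (1 − 0.174) = 0.385 / 0.826 ≈ 0.4661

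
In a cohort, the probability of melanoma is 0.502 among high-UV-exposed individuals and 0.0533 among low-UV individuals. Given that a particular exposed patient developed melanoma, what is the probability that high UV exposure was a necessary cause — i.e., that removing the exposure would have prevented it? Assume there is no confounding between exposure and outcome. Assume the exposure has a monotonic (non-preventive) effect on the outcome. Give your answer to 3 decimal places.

PN ≈ 0.894

Let p₁ = 0.502, p₀ = 0.0533.
Under exogeneity and monotonicity, PN = (p₁ − p₀) / p₁.
PN = (0.502 − 0.0533) / 0.502 = 0.4487 / 0.502 ≈ 0.8938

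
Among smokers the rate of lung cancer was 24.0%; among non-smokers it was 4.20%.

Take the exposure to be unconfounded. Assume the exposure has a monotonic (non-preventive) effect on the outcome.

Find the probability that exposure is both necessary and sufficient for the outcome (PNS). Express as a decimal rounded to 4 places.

PNS ≈ 0.1980

p₁ = 0.24, p₀ = 0.042.
Under exogeneity and monotonicity, PNS = p₁ − p₀.
PNS = 0.24 − 0.042 = 0.198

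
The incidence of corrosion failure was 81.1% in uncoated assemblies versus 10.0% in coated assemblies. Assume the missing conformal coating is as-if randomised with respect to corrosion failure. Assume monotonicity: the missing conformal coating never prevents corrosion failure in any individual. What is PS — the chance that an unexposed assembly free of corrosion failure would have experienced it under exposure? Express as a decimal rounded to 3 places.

PS ≈ 0.790

p₁ = 0.811, p₀ = 0.1.
Under exogeneity and monotonicity, PS = (p₁ − p₀) / (1 − p₀).
PS = (0.811 − 0.1) / (1 − 0.1) = 0.711 / 0.9 ≈ 0.7900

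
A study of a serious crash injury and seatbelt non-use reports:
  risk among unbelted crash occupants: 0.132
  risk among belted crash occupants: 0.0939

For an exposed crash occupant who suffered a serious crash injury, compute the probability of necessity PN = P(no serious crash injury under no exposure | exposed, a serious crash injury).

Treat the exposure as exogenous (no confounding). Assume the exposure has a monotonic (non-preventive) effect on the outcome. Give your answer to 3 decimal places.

PN ≈ 0.289

Let p₁ = 0.132, p₀ = 0.0939.
Under exogeneity and monotonicity, PN = (p₁ − p₀) / p₁.
PN = (0.132 − 0.0939) / 0.132 = 0.0381 / 0.132 ≈ 0.2886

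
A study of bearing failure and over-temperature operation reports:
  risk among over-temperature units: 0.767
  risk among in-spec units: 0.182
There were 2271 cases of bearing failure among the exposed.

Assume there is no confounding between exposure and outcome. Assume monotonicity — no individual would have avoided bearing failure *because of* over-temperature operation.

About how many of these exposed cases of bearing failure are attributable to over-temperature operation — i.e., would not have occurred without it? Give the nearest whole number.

about 1732 cases

Let p₁ = 0.767, p₀ = 0.182.
PN = (p₁ − p₀)/p₁ = (0.767 − 0.182) / 0.767 ≈ 0.76271.
Attributable cases ≈ PN × (exposed cases) = 0.76271 × 2271 ≈ 1732.12.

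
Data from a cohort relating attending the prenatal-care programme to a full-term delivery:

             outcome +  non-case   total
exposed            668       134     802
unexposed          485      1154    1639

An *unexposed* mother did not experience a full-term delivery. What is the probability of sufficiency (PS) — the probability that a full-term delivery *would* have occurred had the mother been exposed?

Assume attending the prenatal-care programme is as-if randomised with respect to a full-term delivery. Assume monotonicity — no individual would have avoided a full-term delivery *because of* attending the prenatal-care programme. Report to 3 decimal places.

p₁ = P(outcome | exposed) = 668/802 = 0.83292
p₀ = P(outcome | unexposed) = 485/1639 = 0.29591
Under exogeneity and monotonicity, PS = (p₁ − p₀)/(1 − p₀).
PS = (0.83292 − 0.29591) / 0.70409 ≈ 0.7627

PS ≈ 0.763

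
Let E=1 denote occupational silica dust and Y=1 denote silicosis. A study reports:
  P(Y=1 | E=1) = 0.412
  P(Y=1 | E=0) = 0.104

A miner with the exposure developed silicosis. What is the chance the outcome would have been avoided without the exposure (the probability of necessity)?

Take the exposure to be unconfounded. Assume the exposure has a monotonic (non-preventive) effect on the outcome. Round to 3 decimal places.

PN ≈ 0.748

Let p₁ = 0.412, p₀ = 0.104.
Under exogeneity and monotonicity, PN = (p₁ − p₀) / p₁.
PN = (0.412 − 0.104) / 0.412 = 0.308 / 0.412 ≈ 0.7476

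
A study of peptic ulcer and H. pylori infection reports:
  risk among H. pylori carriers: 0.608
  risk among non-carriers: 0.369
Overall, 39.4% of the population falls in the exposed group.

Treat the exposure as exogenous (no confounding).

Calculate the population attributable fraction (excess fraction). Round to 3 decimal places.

Let p₁ = 0.608, p₀ = 0.369.
Overall risk P(Y=1) = π·p₁ + (1−π)·p₀ = 0.394×0.608 + 0.606×0.369 = 0.46317.
Under exogeneity, PAF = [P(Y=1) − p₀] / P(Y=1).
PAF = (0.46317 − 0.369) / 0.46317 ≈ 0.2033

PAF ≈ 0.203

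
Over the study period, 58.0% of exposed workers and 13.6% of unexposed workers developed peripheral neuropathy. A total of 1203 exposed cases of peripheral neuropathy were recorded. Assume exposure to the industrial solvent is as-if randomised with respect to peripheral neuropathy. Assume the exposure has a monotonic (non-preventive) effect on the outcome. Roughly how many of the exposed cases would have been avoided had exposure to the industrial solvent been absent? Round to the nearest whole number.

p₁ = 0.58, p₀ = 0.136.
PN = (p₁ − p₀)/p₁ = (0.58 − 0.136) / 0.58 ≈ 0.76552.
Attributable cases ≈ PN × (exposed cases) = 0.76552 × 1203 ≈ 920.92.

about 921 cases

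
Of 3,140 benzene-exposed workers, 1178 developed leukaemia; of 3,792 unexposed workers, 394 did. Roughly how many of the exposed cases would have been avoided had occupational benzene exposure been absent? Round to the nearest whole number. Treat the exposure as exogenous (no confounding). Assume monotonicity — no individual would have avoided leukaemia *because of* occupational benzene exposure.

p₁ = P(outcome | exposed) = 1178/3140 = 0.37516
p₀ = P(outcome | unexposed) = 394/3792 = 0.1039
PN = (p₁ − p₀)/p₁ = (0.37516 − 0.1039) / 0.37516 ≈ 0.72304.
Attributable cases ≈ PN × (exposed cases) = 0.72304 × 1178 ≈ 851.74.

about 852 cases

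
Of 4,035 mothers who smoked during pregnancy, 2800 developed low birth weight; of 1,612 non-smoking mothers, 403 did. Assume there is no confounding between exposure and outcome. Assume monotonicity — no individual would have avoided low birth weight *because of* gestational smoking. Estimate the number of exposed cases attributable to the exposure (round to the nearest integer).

p₁ = P(outcome | exposed) = 2800/4035 = 0.69393
p₀ = P(outcome | unexposed) = 403/1612 = 0.25
PN = (p₁ − p₀)/p₁ = (0.69393 − 0.25) / 0.69393 ≈ 0.63973.
Attributable cases ≈ PN × (exposed cases) = 0.63973 × 2800 ≈ 1791.25.

about 1791 cases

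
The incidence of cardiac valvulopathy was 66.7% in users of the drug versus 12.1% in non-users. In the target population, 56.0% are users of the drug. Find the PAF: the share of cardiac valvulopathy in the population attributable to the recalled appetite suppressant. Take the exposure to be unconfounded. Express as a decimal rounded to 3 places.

p₁ = 0.667, p₀ = 0.121.
Overall risk P(Y=1) = π·p₁ + (1−π)·p₀ = 0.56×0.667 + 0.44×0.121 = 0.42676.
Under exogeneity, PAF = [P(Y=1) − p₀] / P(Y=1).
PAF = (0.42676 − 0.121) / 0.42676 ≈ 0.7165

PAF ≈ 0.716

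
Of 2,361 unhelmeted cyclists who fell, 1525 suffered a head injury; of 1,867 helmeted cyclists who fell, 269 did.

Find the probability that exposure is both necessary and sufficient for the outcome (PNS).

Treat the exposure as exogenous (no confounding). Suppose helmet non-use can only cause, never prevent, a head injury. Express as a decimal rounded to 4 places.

PNS ≈ 0.5018

p₁ = P(outcome | exposed) = 1525/2361 = 0.64591
p₀ = P(outcome | unexposed) = 269/1867 = 0.14408
Under exogeneity and monotonicity, PNS = p₁ − p₀.
PNS = 0.64591 − 0.14408 = 0.50183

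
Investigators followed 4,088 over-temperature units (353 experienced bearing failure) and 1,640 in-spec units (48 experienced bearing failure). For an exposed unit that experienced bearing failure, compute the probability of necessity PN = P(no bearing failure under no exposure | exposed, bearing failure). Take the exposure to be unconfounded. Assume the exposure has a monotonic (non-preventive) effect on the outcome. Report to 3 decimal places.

PN ≈ 0.661

p₁ = P(outcome | exposed) = 353/4088 = 0.08635
p₀ = P(outcome | unexposed) = 48/1640 = 0.029268
Under exogeneity and monotonicity, PN = (p₁ − p₀) / p₁.
PN = (0.08635 − 0.029268) / 0.08635 = 0.057082 / 0.08635 ≈ 0.6611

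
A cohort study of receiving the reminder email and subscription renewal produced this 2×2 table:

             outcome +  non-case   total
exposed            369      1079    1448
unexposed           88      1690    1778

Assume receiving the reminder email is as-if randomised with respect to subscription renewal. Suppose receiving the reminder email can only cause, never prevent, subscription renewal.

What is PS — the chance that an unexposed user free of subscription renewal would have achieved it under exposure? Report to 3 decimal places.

PS ≈ 0.216

p₁ = P(outcome | exposed) = 369/1448 = 0.25483
p₀ = P(outcome | unexposed) = 88/1778 = 0.049494
Under exogeneity and monotonicity, PS = (p₁ − p₀)/(1 − p₀).
PS = (0.25483 − 0.049494) / 0.95051 ≈ 0.2160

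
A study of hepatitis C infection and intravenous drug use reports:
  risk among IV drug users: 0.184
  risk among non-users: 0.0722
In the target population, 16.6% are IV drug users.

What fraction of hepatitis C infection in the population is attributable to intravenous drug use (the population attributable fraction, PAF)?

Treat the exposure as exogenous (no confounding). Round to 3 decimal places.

PAF ≈ 0.204

Let p₁ = 0.184, p₀ = 0.0722.
Overall risk P(Y=1) = π·p₁ + (1−π)·p₀ = 0.166×0.184 + 0.834×0.0722 = 0.090759.
Under exogeneity, PAF = [P(Y=1) − p₀] / P(Y=1).
PAF = (0.090759 − 0.0722) / 0.090759 ≈ 0.2045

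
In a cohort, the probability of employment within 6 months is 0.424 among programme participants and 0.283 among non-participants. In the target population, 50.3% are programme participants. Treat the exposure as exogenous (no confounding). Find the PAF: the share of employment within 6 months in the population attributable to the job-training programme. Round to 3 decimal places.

Let p₁ = 0.424, p₀ = 0.283.
Overall risk P(Y=1) = π·p₁ + (1−π)·p₀ = 0.503×0.424 + 0.497×0.283 = 0.35392.
Under exogeneity, PAF = [P(Y=1) − p₀] / P(Y=1).
PAF = (0.35392 − 0.283) / 0.35392 ≈ 0.2004

PAF ≈ 0.200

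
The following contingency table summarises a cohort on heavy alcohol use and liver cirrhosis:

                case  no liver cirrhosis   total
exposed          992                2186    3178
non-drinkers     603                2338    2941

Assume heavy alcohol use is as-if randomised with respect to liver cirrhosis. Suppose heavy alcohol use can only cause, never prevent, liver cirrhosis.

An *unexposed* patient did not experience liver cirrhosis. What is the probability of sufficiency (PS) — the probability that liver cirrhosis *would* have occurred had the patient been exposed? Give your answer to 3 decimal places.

PS ≈ 0.135

p₁ = P(outcome | exposed) = 992/3178 = 0.31215
p₀ = P(outcome | unexposed) = 603/2941 = 0.20503
Under exogeneity and monotonicity, PS = (p₁ − p₀)/(1 − p₀).
PS = (0.31215 − 0.20503) / 0.79497 ≈ 0.1347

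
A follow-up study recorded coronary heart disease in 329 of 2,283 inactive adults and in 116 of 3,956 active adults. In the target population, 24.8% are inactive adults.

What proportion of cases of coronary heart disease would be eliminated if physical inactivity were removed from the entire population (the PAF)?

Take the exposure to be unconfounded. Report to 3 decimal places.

p₁ = P(outcome | exposed) = 329/2283 = 0.14411
p₀ = P(outcome | unexposed) = 116/3956 = 0.029323
Overall risk P(Y=1) = π·p₁ + (1−π)·p₀ = 0.248×0.14411 + 0.752×0.029323 = 0.057789.
Under exogeneity, PAF = [P(Y=1) − p₀] / P(Y=1).
PAF = (0.057789 − 0.029323) / 0.057789 ≈ 0.4926

PAF ≈ 0.493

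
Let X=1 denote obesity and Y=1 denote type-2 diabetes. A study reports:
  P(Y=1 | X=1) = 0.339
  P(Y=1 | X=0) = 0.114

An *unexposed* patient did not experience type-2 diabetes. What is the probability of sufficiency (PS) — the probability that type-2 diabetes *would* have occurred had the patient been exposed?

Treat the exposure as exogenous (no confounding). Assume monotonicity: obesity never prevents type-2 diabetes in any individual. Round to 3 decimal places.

PS ≈ 0.254

Let p₁ = 0.339, p₀ = 0.114.
Under exogeneity and monotonicity, PS = (p₁ − p₀) / (1 − p₀).
PS = (0.339 − 0.114) / (1 − 0.114) = 0.225 / 0.886 ≈ 0.2540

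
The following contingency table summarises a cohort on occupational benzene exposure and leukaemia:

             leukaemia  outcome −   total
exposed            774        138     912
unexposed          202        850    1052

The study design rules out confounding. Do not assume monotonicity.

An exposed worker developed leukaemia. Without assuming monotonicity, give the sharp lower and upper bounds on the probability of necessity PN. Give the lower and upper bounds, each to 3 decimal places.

0.774 ≤ PN ≤ 0.952

p₁ = P(outcome | exposed) = 774/912 = 0.84868
p₀ = P(outcome | unexposed) = 202/1052 = 0.19202
Under exogeneity alone the bounds on PN are max{0,(p₁−p₀)/p₁} ≤ PN ≤ min{1,(1−p₀)/p₁}.
  lower = (p₁ − p₀)/p₁ = 0.65667 / 0.84868 ≈ 0.7737
  upper = min{1, (1 − p₀)/p₁} = 0.80798 / 0.84868 ≈ 0.9520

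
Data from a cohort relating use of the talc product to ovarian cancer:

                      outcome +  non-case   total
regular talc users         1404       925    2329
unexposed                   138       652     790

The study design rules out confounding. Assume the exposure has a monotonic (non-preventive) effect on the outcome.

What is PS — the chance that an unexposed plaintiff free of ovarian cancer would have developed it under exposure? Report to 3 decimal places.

PS ≈ 0.519

p₁ = P(outcome | exposed) = 1404/2329 = 0.60283
p₀ = P(outcome | unexposed) = 138/790 = 0.17468
Under exogeneity and monotonicity, PS = (p₁ − p₀)/(1 − p₀).
PS = (0.60283 − 0.17468) / 0.82532 ≈ 0.5188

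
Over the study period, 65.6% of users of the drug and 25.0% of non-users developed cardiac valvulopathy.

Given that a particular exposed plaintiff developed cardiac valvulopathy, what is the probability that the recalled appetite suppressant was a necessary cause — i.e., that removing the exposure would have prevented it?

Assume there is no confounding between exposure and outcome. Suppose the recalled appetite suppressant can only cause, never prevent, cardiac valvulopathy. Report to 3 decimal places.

p₁ = 0.656, p₀ = 0.25.
Under exogeneity and monotonicity, PN = (p₁ − p₀) / p₁.
PN = (0.656 − 0.25) / 0.656 = 0.406 / 0.656 ≈ 0.6189

PN ≈ 0.619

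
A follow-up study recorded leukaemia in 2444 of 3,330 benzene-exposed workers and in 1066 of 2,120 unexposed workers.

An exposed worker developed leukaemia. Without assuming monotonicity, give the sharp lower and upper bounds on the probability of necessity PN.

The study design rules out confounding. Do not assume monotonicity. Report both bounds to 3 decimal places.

p₁ = P(outcome | exposed) = 2444/3330 = 0.73393
p₀ = P(outcome | unexposed) = 1066/2120 = 0.50283
Under exogeneity alone the bounds on PN are max{0,(p₁−p₀)/p₁} ≤ PN ≤ min{1,(1−p₀)/p₁}.
  lower = (p₁ − p₀)/p₁ = 0.2311 / 0.73393 ≈ 0.3149
  upper = min{1, (1 − p₀)/p₁} = 0.49717 / 0.73393 ≈ 0.6774

0.315 ≤ PN ≤ 0.677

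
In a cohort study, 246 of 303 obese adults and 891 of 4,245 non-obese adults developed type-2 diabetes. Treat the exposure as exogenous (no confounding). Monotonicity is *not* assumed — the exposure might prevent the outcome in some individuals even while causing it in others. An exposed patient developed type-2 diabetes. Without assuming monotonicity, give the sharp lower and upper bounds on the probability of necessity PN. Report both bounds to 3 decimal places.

p₁ = P(outcome | exposed) = 246/303 = 0.81188
p₀ = P(outcome | unexposed) = 891/4245 = 0.20989
Under exogeneity alone the bounds on PN are max{0,(p₁−p₀)/p₁} ≤ PN ≤ min{1,(1−p₀)/p₁}.
  lower = (p₁ − p₀)/p₁ = 0.60199 / 0.81188 ≈ 0.7415
  upper = min{1, (1 − p₀)/p₁} = 0.79011 / 0.81188 ≈ 0.9732

0.741 ≤ PN ≤ 0.973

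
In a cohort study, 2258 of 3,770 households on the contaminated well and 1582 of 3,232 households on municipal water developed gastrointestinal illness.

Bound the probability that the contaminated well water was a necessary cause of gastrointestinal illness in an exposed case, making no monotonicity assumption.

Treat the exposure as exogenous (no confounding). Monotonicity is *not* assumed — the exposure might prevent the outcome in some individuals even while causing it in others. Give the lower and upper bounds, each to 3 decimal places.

0.183 ≤ PN ≤ 0.852

p₁ = P(outcome | exposed) = 2258/3770 = 0.59894
p₀ = P(outcome | unexposed) = 1582/3232 = 0.48948
Under exogeneity alone the bounds on PN are max{0,(p₁−p₀)/p₁} ≤ PN ≤ min{1,(1−p₀)/p₁}.
  lower = (p₁ − p₀)/p₁ = 0.10946 / 0.59894 ≈ 0.1828
  upper = min{1, (1 − p₀)/p₁} = 0.51052 / 0.59894 ≈ 0.8524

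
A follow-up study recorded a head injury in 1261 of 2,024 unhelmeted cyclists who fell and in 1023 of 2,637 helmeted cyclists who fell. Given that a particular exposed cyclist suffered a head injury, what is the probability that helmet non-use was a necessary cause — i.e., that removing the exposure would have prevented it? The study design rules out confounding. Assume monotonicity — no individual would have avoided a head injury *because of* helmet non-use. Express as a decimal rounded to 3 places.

p₁ = P(outcome | exposed) = 1261/2024 = 0.62302
p₀ = P(outcome | unexposed) = 1023/2637 = 0.38794
Under exogeneity and monotonicity, PN = (p₁ − p₀) / p₁.
PN = (0.62302 − 0.38794) / 0.62302 = 0.23508 / 0.62302 ≈ 0.3773

PN ≈ 0.377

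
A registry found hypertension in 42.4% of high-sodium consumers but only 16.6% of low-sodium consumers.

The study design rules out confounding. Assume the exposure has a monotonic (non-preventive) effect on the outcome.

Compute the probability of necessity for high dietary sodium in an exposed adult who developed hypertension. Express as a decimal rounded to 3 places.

PN ≈ 0.608

p₁ = 0.424, p₀ = 0.166.
Under exogeneity and monotonicity, PN = (p₁ − p₀) / p₁.
PN = (0.424 − 0.166) / 0.424 = 0.258 / 0.424 ≈ 0.6085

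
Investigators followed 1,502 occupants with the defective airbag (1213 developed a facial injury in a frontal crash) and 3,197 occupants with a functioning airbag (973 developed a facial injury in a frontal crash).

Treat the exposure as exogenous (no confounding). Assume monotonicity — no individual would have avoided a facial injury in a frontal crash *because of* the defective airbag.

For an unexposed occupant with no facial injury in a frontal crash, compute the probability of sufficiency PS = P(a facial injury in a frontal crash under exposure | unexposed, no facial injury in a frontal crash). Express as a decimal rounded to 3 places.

p₁ = P(outcome | exposed) = 1213/1502 = 0.80759
p₀ = P(outcome | unexposed) = 973/3197 = 0.30435
Under exogeneity and monotonicity, PS = (p₁ − p₀) / (1 − p₀).
PS = (0.80759 − 0.30435) / (1 − 0.30435) = 0.50324 / 0.69565 ≈ 0.7234

PS ≈ 0.723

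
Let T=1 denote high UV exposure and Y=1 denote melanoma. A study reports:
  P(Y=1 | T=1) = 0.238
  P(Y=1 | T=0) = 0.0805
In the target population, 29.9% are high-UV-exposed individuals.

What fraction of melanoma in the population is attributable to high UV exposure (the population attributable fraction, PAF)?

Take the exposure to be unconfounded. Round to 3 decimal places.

PAF ≈ 0.369

Let p₁ = 0.238, p₀ = 0.0805.
Overall risk P(Y=1) = π·p₁ + (1−π)·p₀ = 0.299×0.238 + 0.701×0.0805 = 0.12759.
Under exogeneity, PAF = [P(Y=1) − p₀] / P(Y=1).
PAF = (0.12759 − 0.0805) / 0.12759 ≈ 0.3691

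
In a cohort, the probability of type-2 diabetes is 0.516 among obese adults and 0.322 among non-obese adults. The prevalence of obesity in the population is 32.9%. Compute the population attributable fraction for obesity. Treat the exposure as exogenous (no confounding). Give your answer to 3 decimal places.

Let p₁ = 0.516, p₀ = 0.322.
Overall risk P(Y=1) = π·p₁ + (1−π)·p₀ = 0.329×0.516 + 0.671×0.322 = 0.38583.
Under exogeneity, PAF = [P(Y=1) − p₀] / P(Y=1).
PAF = (0.38583 − 0.322) / 0.38583 ≈ 0.1654

PAF ≈ 0.165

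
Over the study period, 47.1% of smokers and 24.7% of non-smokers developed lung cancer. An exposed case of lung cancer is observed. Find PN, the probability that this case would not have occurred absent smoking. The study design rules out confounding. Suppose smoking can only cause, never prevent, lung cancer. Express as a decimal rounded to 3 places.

p₁ = 0.471, p₀ = 0.247.
Under exogeneity and monotonicity, PN = (p₁ − p₀) / p₁.
PN = (0.471 − 0.247) / 0.471 = 0.224 / 0.471 ≈ 0.4756

PN ≈ 0.476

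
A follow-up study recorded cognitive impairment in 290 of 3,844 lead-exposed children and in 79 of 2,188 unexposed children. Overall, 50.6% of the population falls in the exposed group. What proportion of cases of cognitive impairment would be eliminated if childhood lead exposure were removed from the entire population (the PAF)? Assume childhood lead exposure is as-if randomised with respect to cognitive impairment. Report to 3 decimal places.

p₁ = P(outcome | exposed) = 290/3844 = 0.075442
p₀ = P(outcome | unexposed) = 79/2188 = 0.036106
Overall risk P(Y=1) = π·p₁ + (1−π)·p₀ = 0.506×0.075442 + 0.494×0.036106 = 0.05601.
Under exogeneity, PAF = [P(Y=1) − p₀] / P(Y=1).
PAF = (0.05601 − 0.036106) / 0.05601 ≈ 0.3554

PAF ≈ 0.355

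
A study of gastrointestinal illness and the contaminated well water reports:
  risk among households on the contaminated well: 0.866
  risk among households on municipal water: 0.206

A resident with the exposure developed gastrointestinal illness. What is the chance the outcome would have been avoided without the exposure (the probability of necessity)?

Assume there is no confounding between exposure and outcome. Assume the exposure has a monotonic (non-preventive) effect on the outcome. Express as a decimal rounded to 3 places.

PN ≈ 0.762

Let p₁ = 0.866, p₀ = 0.206.
Under exogeneity and monotonicity, PN = (p₁ − p₀) / p₁.
PN = (0.866 − 0.206) / 0.866 = 0.66 / 0.866 ≈ 0.7621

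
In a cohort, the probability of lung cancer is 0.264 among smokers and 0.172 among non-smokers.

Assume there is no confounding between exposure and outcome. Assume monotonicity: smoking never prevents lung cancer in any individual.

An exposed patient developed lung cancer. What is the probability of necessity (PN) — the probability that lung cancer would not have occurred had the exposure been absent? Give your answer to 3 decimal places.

PN ≈ 0.348

Let p₁ = 0.264, p₀ = 0.172.
Under exogeneity and monotonicity, PN = (p₁ − p₀) / p₁.
PN = (0.264 − 0.172) / 0.264 = 0.092 / 0.264 ≈ 0.3485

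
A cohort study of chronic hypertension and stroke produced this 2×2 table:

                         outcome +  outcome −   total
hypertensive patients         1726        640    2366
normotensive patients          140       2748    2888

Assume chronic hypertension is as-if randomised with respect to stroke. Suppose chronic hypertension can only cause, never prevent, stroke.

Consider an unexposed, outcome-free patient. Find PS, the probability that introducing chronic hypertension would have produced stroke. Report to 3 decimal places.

p₁ = P(outcome | exposed) = 1726/2366 = 0.7295
p₀ = P(outcome | unexposed) = 140/2888 = 0.048476
Under exogeneity and monotonicity, PS = (p₁ − p₀) / (1 − p₀).
PS = (0.7295 − 0.048476) / (1 − 0.048476) = 0.68102 / 0.95152 ≈ 0.7157

PS ≈ 0.716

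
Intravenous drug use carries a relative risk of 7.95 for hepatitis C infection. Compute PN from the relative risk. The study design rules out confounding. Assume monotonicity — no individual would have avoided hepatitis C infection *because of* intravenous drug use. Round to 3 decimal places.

PN ≈ 0.874

Under exogeneity and monotonicity, PN = (RR − 1) / RR = 1 − 1/RR.
PN = (7.95 − 1) / 7.95 = 6.95 / 7.95 ≈ 0.8742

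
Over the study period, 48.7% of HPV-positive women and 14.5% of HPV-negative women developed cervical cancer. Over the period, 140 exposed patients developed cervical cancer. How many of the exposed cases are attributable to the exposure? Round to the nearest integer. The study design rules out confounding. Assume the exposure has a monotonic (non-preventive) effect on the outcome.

p₁ = 0.487, p₀ = 0.145.
PN = (p₁ − p₀)/p₁ = (0.487 − 0.145) / 0.487 ≈ 0.70226.
Attributable cases ≈ PN × (exposed cases) = 0.70226 × 140 ≈ 98.32.

about 98 cases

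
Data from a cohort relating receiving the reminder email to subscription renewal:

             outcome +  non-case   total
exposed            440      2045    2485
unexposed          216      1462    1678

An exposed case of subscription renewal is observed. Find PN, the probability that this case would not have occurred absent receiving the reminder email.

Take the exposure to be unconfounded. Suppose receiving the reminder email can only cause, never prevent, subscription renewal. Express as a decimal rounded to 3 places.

PN ≈ 0.273

p₁ = P(outcome | exposed) = 440/2485 = 0.17706
p₀ = P(outcome | unexposed) = 216/1678 = 0.12872
Under exogeneity and monotonicity, PN = (p₁ − p₀) / p₁.
PN = (0.17706 − 0.12872) / 0.17706 = 0.048338 / 0.17706 ≈ 0.2730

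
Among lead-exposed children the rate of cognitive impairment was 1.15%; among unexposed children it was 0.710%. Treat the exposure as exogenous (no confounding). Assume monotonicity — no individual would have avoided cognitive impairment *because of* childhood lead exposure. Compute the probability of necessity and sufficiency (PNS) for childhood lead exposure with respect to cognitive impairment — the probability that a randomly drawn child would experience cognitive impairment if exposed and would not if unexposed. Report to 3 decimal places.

p₁ = 0.0115, p₀ = 0.0071.
Under exogeneity and monotonicity, PNS = p₁ − p₀.
PNS = 0.0115 − 0.0071 = 0.0044

PNS ≈ 0.004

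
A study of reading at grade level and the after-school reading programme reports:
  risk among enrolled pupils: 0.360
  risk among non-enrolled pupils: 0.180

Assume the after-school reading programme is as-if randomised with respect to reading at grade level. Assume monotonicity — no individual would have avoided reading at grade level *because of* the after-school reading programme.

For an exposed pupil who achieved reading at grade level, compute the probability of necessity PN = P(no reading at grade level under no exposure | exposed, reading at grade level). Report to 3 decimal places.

Let p₁ = 0.36, p₀ = 0.18.
Under exogeneity and monotonicity, PN = (p₁ − p₀) / p₁.
PN = (0.36 − 0.18) / 0.36 = 0.18 / 0.36 ≈ 0.5000

PN ≈ 0.500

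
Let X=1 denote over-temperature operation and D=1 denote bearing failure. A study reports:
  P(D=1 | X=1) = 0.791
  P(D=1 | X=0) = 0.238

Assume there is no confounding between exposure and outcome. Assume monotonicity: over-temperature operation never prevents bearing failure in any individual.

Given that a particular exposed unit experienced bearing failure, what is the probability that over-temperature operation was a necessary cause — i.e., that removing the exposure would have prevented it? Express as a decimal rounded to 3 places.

Let p₁ = 0.791, p₀ = 0.238.
Under exogeneity and monotonicity, PN = (p₁ − p₀) / p₁.
PN = (0.791 − 0.238) / 0.791 = 0.553 / 0.791 ≈ 0.6991

PN ≈ 0.699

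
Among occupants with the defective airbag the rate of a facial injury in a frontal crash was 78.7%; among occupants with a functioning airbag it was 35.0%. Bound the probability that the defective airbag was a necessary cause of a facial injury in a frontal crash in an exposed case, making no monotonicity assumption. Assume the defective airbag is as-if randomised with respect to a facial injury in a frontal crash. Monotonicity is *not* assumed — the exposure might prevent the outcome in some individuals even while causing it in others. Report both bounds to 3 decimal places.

0.555 ≤ PN ≤ 0.826

p₁ = 0.787, p₀ = 0.35.
Under exogeneity alone the bounds on PN are max{0,(p₁−p₀)/p₁} ≤ PN ≤ min{1,(1−p₀)/p₁}.
  lower = (p₁ − p₀)/p₁ = 0.437 / 0.787 ≈ 0.5553
  upper = min{1, (1 − p₀)/p₁} = 0.65 / 0.787 ≈ 0.8259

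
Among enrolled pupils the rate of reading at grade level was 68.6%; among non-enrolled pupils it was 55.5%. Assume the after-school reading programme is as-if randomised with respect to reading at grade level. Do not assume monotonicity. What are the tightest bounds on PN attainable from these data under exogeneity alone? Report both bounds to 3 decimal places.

p₁ = 0.686, p₀ = 0.555.
Under exogeneity alone the bounds on PN are max{0,(p₁−p₀)/p₁} ≤ PN ≤ min{1,(1−p₀)/p₁}.
  lower = (p₁ − p₀)/p₁ = 0.131 / 0.686 ≈ 0.1910
  upper = min{1, (1 − p₀)/p₁} = 0.445 / 0.686 ≈ 0.6487

0.191 ≤ PN ≤ 0.649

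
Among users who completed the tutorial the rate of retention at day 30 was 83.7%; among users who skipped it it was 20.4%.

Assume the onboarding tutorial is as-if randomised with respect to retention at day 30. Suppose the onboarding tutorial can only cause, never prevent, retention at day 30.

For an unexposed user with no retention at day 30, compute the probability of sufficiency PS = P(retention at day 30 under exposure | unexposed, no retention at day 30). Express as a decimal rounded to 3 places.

PS ≈ 0.795

p₁ = 0.837, p₀ = 0.204.
Under exogeneity and monotonicity, PS = (p₁ − p₀) / (1 − p₀).
PS = (0.837 − 0.204) / (1 − 0.204) = 0.633 / 0.796 ≈ 0.7952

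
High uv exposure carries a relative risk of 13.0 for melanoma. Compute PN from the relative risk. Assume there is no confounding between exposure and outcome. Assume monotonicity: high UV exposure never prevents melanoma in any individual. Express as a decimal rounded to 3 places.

Under exogeneity and monotonicity, PN = (RR − 1) / RR = 1 − 1/RR.
PN = (13.0 − 1) / 13.0 = 12 / 13.0 ≈ 0.9231

PN ≈ 0.923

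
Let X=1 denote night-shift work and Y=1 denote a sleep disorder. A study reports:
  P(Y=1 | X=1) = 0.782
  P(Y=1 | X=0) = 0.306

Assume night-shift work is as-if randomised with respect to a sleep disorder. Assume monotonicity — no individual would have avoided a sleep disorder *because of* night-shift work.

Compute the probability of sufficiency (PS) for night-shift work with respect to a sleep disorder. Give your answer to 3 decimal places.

PS ≈ 0.686

Let p₁ = 0.782, p₀ = 0.306.
Under exogeneity and monotonicity, PS = (p₁ − p₀) / (1 − p₀).
PS = (0.782 − 0.306) / (1 − 0.306) = 0.476 / 0.694 ≈ 0.6859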